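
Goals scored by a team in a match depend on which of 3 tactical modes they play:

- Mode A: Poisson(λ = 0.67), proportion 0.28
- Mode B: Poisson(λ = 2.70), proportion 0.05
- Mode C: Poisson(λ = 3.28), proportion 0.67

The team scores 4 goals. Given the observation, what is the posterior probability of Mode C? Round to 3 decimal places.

0.934

The responsibility of component k is π_k f_k(x) divided by Σ_j π_j f_j(x).
Evaluate each component's likelihood at the observed value:
  L_A = 0.00429646
  L_B = 0.148816
  L_C = 0.181467
Unnormalised posteriors:
  π_A·L_A = 0.28 × 0.00429646 = 0.00120301
  π_B·L_B = 0.05 × 0.148816 = 0.00744078
  π_C·L_C = 0.67 × 0.181467 = 0.121583
Sum: 0.00120301 + 0.00744078 + 0.121583 = 0.130227
Responsibility of Mode C: 0.121583 / 0.130227 ≈ 0.934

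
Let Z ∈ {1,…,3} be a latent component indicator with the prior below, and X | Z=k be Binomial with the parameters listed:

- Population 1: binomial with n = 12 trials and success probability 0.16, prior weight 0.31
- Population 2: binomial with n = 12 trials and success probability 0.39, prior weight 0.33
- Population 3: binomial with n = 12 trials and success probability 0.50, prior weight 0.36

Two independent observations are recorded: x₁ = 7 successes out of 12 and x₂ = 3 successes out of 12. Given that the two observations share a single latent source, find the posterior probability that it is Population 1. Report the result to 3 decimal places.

0.006

By Bayes' theorem, P(k | x) = π_k f_k(x) / Σ_j π_j f_j(x).
Since both observations come from the same component, the likelihood for component k is f_k(x₁)·f_k(x₂).
  L_1 = [C(12,7)·0.16^7·0.84^5 = 792·2.68435e-06·0.418212 = 0.000889122] × [0.187627] = 0.000166824
  L_2 = [C(12,7)·0.39^7·0.61^5 = 792·0.00137231·0.0844596 = 0.0917966] × [0.152611] = 0.0140091
  L_3 = [C(12,7)·0.50^7·0.50^5 = 792·0.0078125·0.03125 = 0.193359] × [0.0537109] = 0.0103855
Weight by the priors:
  π_1·L_1 = 0.31 × 0.000166824 = 5.17153e-05
  π_2·L_2 = 0.33 × 0.0140091 = 0.00462302
  π_3·L_3 = 0.36 × 0.0103855 = 0.00373878
Normaliser: 5.17153e-05 + 0.00462302 + 0.00373878 = 0.00841352
P(Population 1 | x) = 5.17153e-05 / 0.00841352 ≈ 0.006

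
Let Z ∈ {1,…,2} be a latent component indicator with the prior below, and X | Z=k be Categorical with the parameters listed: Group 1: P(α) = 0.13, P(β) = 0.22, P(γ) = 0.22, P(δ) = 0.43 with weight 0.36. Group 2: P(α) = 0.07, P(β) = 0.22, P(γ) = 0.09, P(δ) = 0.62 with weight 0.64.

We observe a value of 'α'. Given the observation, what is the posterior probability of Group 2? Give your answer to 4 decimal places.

0.4891

P(component k | x) = w_k·f_k(x) / marginal(x), where marginal(x) = Σ_j w_j·f_j(x).
Component likelihoods at x = 'α':
  p_1 = 0.13
  p_2 = 0.07
Weight by the priors:
  w_1·p_1 = 0.36 × 0.13 = 0.0468
  w_2·p_2 = 0.64 × 0.07 = 0.0448
Denominator: 0.0468 + 0.0448 = 0.0916
Responsibility of Group 2: 0.0448 / 0.0916 ≈ 0.4891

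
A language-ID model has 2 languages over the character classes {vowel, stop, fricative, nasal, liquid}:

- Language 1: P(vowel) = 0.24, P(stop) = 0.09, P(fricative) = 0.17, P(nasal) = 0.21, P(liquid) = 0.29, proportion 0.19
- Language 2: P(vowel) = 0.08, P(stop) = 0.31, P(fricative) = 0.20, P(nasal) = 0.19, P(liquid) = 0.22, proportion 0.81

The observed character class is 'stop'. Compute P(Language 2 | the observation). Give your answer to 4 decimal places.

0.9362

By Bayes' theorem, P(k | x) = w_k f_k(x) / Σ_j w_j f_j(x).
Evaluate each component's likelihood at the observed value:
  f_1 = P(stop | comp) = 0.09
  f_2 = P(stop | comp) = 0.31
Multiply by the mixture weights:
  w_1·f_1 = 0.19 × 0.09 = 0.0171
  w_2·f_2 = 0.81 × 0.31 = 0.2511
Sum: 0.0171 + 0.2511 = 0.2682
Responsibility of Language 2: 0.2511 / 0.2682 ≈ 0.9362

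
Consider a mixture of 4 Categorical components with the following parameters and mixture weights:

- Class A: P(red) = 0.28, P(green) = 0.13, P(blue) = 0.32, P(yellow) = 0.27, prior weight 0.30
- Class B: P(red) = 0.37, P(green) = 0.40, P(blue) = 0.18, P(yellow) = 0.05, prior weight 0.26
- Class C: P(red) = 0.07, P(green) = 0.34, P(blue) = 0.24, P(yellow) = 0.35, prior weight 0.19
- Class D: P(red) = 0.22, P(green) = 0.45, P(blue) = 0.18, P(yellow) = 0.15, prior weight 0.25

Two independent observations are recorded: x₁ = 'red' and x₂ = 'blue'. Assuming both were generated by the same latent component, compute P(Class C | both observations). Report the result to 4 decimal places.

By Bayes' theorem, P(k | x) = π_k f_k(x) / Σ_j π_j f_j(x).
Since both observations come from the same component, the likelihood for component k is f_k(x₁)·f_k(x₂).
  p_A = [0.28] × [0.32] = 0.0896
  p_B = [0.37] × [0.18] = 0.0666
  p_C = [0.07] × [0.24] = 0.0168
  p_D = [0.22] × [0.18] = 0.0396
Multiply by the mixture weights:
  π_A·p_A = 0.30 × 0.0896 = 0.02688
  π_B·p_B = 0.26 × 0.0666 = 0.017316
  π_C·p_C = 0.19 × 0.0168 = 0.003192
  π_D·p_D = 0.25 × 0.0396 = 0.0099
Denominator: 0.02688 + 0.017316 + 0.003192 + 0.0099 = 0.057288
So the posterior for Class C is 0.003192 / 0.057288 ≈ 0.0557.

0.0557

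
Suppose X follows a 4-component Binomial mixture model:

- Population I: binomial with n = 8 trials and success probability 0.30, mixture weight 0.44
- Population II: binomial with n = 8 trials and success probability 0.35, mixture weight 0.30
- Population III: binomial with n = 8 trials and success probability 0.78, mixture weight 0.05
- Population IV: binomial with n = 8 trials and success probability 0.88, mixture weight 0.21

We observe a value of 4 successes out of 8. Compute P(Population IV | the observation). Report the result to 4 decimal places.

0.0151

P(component k | x) = π_k·f_k(x) / marginal(x), where marginal(x) = Σ_j π_j·f_j(x).
Component likelihoods at x = 4 successes out of 8:
  f_I = C(8,4)·0.30^4·0.70^4 = 70·0.0081·0.2401 = 0.136137
  f_II = C(8,4)·0.35^4·0.65^4 = 70·0.0150062·0.178506 = 0.18751
  f_III = C(8,4)·0.78^4·0.22^4 = 70·0.370151·0.00234256 = 0.060697
  f_IV = C(8,4)·0.88^4·0.12^4 = 70·0.599695·0.00020736 = 0.0087047
Unnormalised posteriors:
  π_I·f_I = 0.44 × 0.136137 = 0.0599001
  π_II·f_II = 0.30 × 0.18751 = 0.0562529
  π_III·f_III = 0.05 × 0.060697 = 0.00303485
  π_IV·f_IV = 0.21 × 0.0087047 = 0.00182799
Marginal: 0.0599001 + 0.0562529 + 0.00303485 + 0.00182799 = 0.121016
So the posterior for Population IV is 0.00182799 / 0.121016 ≈ 0.0151.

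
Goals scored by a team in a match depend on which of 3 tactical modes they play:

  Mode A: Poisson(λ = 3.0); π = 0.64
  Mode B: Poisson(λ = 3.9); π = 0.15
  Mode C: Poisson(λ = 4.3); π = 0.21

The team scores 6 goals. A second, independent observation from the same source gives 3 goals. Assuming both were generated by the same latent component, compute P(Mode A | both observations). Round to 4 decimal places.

0.4919

Apply Bayes' rule: the posterior for each component is proportional to its prior times its likelihood at x.
Since both observations come from the same component, the likelihood for component k is f_k(x₁)·f_k(x₂).
  L_A = [0.0504094] × [0.224042] = 0.0112938
  L_B = [0.0989251] × [0.200122] = 0.0197971
  L_C = [0.119127] × [0.179799] = 0.021419
Weight by the priors:
  π_A·L_A = 0.64 × 0.0112938 = 0.00722804
  π_B·L_B = 0.15 × 0.0197971 = 0.00296956
  π_C·L_C = 0.21 × 0.021419 = 0.004498
Evidence: 0.00722804 + 0.00296956 + 0.004498 = 0.0146956
P(Mode A | x₁,x₂) = 0.00722804 / 0.0146956 ≈ 0.4919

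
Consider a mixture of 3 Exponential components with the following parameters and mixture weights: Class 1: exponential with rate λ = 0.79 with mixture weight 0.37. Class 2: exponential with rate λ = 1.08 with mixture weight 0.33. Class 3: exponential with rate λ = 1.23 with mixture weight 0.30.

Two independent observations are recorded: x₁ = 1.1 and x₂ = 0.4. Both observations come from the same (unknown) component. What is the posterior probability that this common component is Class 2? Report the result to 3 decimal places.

Apply Bayes' rule: the posterior for each component is proportional to its prior times its likelihood at x.
Since both observations come from the same component, the likelihood for component k is f_k(x₁)·f_k(x₂).
  f_1 = [0.79·e^(−0.79·1.1) = 0.79·e^(−0.8690) = 0.331303] × [0.575957] = 0.190816
  f_2 = [1.08·e^(−1.08·1.1) = 1.08·e^(−1.1880) = 0.329217] × [0.701146] = 0.230829
  f_3 = [1.23·e^(−1.23·1.1) = 1.23·e^(−1.3530) = 0.31791] × [0.752025] = 0.239077
Weight by the priors:
  w_1·f_1 = 0.37 × 0.190816 = 0.070602
  w_2·f_2 = 0.33 × 0.230829 = 0.0761736
  w_3·f_3 = 0.30 × 0.239077 = 0.071723
Evidence: 0.070602 + 0.0761736 + 0.071723 = 0.218499
P(Class 2 | x₁,x₂) = 0.0761736 / 0.218499 ≈ 0.349

0.349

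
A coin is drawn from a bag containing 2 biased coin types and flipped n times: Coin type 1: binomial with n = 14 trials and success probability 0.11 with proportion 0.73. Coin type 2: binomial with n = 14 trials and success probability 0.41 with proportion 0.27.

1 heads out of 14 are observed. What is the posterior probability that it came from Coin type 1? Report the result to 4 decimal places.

0.9935

P(component k | x) = w_k·f_k(x) / marginal(x), where marginal(x) = Σ_j w_j·f_j(x).
Component likelihoods at x = 1 heads out of 14:
  L_1 = 0.338525
  L_2 = 0.00602543
Multiply by the mixture weights:
  w_1·L_1 = 0.73 × 0.338525 = 0.247123
  w_2·L_2 = 0.27 × 0.00602543 = 0.00162687
Marginal: 0.247123 + 0.00162687 = 0.24875
P(Coin type 1 | x) = 0.247123 / 0.24875 ≈ 0.9935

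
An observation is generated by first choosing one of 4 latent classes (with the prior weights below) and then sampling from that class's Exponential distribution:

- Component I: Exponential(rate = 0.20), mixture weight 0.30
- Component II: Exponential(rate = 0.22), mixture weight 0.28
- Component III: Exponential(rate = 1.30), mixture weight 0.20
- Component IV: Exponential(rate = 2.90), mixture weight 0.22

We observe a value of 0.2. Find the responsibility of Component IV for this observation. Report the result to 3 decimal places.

P(component k | x) = w_k·f_k(x) / marginal(x), where marginal(x) = Σ_j w_j·f_j(x).
Component likelihoods at x = 0.2:
  p_I = 0.20·e^(−0.20·0.2) = 0.20·e^(−0.0400) = 0.192158
  p_II = 0.22·e^(−0.22·0.2) = 0.22·e^(−0.0440) = 0.21053
  p_III = 1.30·e^(−1.30·0.2) = 1.30·e^(−0.2600) = 1.00237
  p_IV = 2.90·e^(−2.90·0.2) = 2.90·e^(−0.5800) = 1.62371
Weight by the priors:
  w_I·p_I = 0.30 × 0.192158 = 0.0576474
  w_II·p_II = 0.28 × 0.21053 = 0.0589484
  w_III·p_III = 0.20 × 1.00237 = 0.200473
  w_IV·p_IV = 0.22 × 1.62371 = 0.357215
Normaliser: 0.0576474 + 0.0589484 + 0.200473 + 0.357215 = 0.674284
P(Component IV | x) = 0.357215 / 0.674284 ≈ 0.530

0.530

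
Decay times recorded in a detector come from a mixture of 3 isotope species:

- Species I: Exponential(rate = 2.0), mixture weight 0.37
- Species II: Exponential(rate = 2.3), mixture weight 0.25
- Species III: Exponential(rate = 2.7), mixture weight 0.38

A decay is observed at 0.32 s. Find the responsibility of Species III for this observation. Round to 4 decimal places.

0.3938

By Bayes' theorem, P(k | x) = π_k f_k(x) / Σ_j π_j f_j(x).
Evaluate each component's likelihood at the observed value:
  L_I = 2.0·e^(−2.0·0.32) = 2.0·e^(−0.6400) = 1.05458
  L_II = 2.3·e^(−2.3·0.32) = 2.3·e^(−0.7360) = 1.10176
  L_III = 2.7·e^(−2.7·0.32) = 2.7·e^(−0.8640) = 1.13798
Multiply by the mixture weights:
  π_I·L_I = 0.37 × 1.05458 = 0.390196
  π_II·L_II = 0.25 × 1.10176 = 0.27544
  π_III·L_III = 0.38 × 1.13798 = 0.432431
Denominator: 0.390196 + 0.27544 + 0.432431 = 1.09807
So the posterior for Species III is 0.432431 / 1.09807 ≈ 0.3938.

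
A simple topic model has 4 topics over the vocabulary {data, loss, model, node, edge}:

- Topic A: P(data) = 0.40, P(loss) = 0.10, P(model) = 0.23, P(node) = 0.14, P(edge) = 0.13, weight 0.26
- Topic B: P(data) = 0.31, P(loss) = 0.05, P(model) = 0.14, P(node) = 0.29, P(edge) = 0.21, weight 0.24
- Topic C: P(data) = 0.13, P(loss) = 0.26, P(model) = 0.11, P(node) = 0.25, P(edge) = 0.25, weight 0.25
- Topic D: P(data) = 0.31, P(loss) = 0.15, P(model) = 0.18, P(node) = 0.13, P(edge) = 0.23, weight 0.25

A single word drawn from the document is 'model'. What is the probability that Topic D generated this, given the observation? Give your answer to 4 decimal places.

0.2712

Posterior ∝ prior × likelihood, so P(k | x) ∝ w_k f_k(x); normalise over all components.
Categorical probabilities:
  p_A = P(model | comp) = 0.23
  p_B = P(model | comp) = 0.14
  p_C = P(model | comp) = 0.11
  p_D = P(model | comp) = 0.18
Prior × likelihood for each component:
  w_A·p_A = 0.26 × 0.23 = 0.0598
  w_B·p_B = 0.24 × 0.14 = 0.0336
  w_C·p_C = 0.25 × 0.11 = 0.0275
  w_D·p_D = 0.25 × 0.18 = 0.045
Sum: 0.0598 + 0.0336 + 0.0275 + 0.045 = 0.1659
P(Topic D | x) ≈ 0.2712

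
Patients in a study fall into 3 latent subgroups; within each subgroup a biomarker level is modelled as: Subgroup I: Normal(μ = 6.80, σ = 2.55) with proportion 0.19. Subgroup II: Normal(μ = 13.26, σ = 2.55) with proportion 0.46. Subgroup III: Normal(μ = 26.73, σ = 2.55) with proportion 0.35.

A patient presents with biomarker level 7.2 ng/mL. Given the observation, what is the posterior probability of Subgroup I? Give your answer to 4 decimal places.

0.8730

P(component k | x) = π_k·f_k(x) / marginal(x), where marginal(x) = Σ_j π_j·f_j(x).
Component likelihoods at x = 7.2 ng/mL:
  p_I = (1/(2.55·√(2π)))·exp(−(7.2−6.80)²/(2·2.55²)) = 0.156448·exp(-0.01230) = 0.154535
  p_II = (1/(2.55·√(2π)))·exp(−(7.2−13.26)²/(2·2.55²)) = 0.156448·exp(-2.82381) = 0.0092898
  p_III = (1/(2.55·√(2π)))·exp(−(7.2−26.73)²/(2·2.55²)) = 0.156448·exp(-29.32879) = 2.86443e-14
Unnormalised posteriors:
  π_I·p_I = 0.19 × 0.154535 = 0.0293616
  π_II·p_II = 0.46 × 0.0092898 = 0.00427331
  π_III·p_III = 0.35 × 2.86443e-14 = 1.00255e-14
Evidence: 0.0293616 + 0.00427331 + 1.00255e-14 = 0.033635
P(Subgroup I | the observation) = 0.0293616 / 0.033635 ≈ 0.8730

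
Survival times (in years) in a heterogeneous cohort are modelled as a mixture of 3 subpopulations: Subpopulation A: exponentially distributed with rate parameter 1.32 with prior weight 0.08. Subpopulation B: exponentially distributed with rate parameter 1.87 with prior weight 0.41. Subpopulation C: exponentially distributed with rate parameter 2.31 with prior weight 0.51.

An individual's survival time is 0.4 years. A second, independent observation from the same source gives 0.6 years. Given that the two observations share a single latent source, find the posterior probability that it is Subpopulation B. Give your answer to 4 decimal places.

Apply Bayes' rule: the posterior for each component is proportional to its prior times its likelihood at x.
Since both observations come from the same component, the likelihood for component k is f_k(x₁)·f_k(x₂).
  p_A = [0.778514] × [0.597878] = 0.465457
  p_B = [0.885094] × [0.608924] = 0.538955
  p_C = [0.916904] × [0.57767] = 0.529668
Multiply by the mixture weights:
  π_A·p_A = 0.08 × 0.465457 = 0.0372365
  π_B·p_B = 0.41 × 0.538955 = 0.220972
  π_C·p_C = 0.51 × 0.529668 = 0.270131
Normaliser: 0.0372365 + 0.220972 + 0.270131 = 0.528339
So the posterior for Subpopulation B is 0.220972 / 0.528339 ≈ 0.4182.

0.4182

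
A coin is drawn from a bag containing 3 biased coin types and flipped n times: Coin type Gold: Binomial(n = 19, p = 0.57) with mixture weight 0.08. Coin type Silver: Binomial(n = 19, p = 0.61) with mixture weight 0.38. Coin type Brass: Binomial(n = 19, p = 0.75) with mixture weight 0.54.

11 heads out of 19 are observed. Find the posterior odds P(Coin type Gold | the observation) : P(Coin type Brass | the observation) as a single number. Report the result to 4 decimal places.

Only the two components matter; the odds are (w_i f_i(x)) / (w_j f_j(x)).
Evaluate each component's likelihood at the observed value:
  p_Gold = C(19,11)·0.57^11·0.43^8 = 75582·0.00206359·0.00116882 = 0.182301
  p_Silver = C(19,11)·0.61^11·0.39^8 = 75582·0.00435139·0.000535201 = 0.176021
  p_Brass = C(19,11)·0.75^11·0.25^8 = 75582·0.0422351·1.52588e-05 = 0.0487094
0.0145841 / 0.026303 ≈ 0.5545

0.5545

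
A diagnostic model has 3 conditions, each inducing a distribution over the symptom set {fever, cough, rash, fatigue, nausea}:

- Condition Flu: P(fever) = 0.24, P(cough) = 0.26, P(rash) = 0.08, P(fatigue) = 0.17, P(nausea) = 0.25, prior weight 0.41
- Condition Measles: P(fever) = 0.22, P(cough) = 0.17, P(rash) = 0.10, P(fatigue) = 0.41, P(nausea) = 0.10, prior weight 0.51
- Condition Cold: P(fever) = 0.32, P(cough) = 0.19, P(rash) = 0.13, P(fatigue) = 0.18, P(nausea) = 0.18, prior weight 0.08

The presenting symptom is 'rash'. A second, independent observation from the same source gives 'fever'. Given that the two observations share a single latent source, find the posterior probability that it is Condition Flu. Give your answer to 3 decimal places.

0.351

Apply Bayes' rule: the posterior for each component is proportional to its prior times its likelihood at x.
Since both observations come from the same component, the likelihood for component k is f_k(x₁)·f_k(x₂).
  p_Flu = [0.08] × [0.24] = 0.0192
  p_Measles = [0.1] × [0.22] = 0.022
  p_Cold = [0.13] × [0.32] = 0.0416
Prior × likelihood for each component:
  π_Flu·p_Flu = 0.41 × 0.0192 = 0.007872
  π_Measles·p_Measles = 0.51 × 0.022 = 0.01122
  π_Cold·p_Cold = 0.08 × 0.0416 = 0.003328
Evidence: 0.007872 + 0.01122 + 0.003328 = 0.02242
So the posterior for Condition Flu is 0.007872 / 0.02242 ≈ 0.351.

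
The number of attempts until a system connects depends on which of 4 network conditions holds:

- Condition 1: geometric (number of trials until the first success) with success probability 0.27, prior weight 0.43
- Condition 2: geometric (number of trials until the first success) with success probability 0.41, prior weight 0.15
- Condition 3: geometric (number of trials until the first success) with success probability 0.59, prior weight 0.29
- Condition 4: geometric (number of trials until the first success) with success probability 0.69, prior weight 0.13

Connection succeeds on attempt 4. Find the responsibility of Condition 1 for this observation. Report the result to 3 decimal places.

0.625

P(component k | x) = π_k·f_k(x) / marginal(x), where marginal(x) = Σ_j π_j·f_j(x).
Component likelihoods at x = 4:
  p_1 = 0.27·(1−0.27)^3 = 0.27·0.389017 = 0.105035
  p_2 = 0.41·(1−0.41)^3 = 0.41·0.205379 = 0.0842054
  p_3 = 0.59·(1−0.59)^3 = 0.59·0.068921 = 0.0406634
  p_4 = 0.69·(1−0.69)^3 = 0.69·0.029791 = 0.0205558
Unnormalised posteriors:
  π_1·p_1 = 0.43 × 0.105035 = 0.0451649
  π_2·p_2 = 0.15 × 0.0842054 = 0.0126308
  π_3·p_3 = 0.29 × 0.0406634 = 0.0117924
  π_4·p_4 = 0.13 × 0.0205558 = 0.00267225
Marginal: 0.0451649 + 0.0126308 + 0.0117924 + 0.00267225 = 0.0722603
So the posterior for Condition 1 is 0.0451649 / 0.0722603 ≈ 0.625.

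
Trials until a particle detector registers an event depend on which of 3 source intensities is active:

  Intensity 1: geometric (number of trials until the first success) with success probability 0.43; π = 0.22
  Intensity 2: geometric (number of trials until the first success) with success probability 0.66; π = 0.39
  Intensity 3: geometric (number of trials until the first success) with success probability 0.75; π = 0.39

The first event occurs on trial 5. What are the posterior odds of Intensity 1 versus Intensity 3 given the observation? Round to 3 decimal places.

Since P(k|x) ∝ P(Z=k) f_k(x), the posterior odds are P(Z=i) f_i(x) / (P(Z=j) f_j(x)).
Component likelihoods at x = 5:
  L_1 = 0.43·(1−0.43)^4 = 0.43·0.10556 = 0.0453908
  L_2 = 0.66·(1−0.66)^4 = 0.66·0.0133634 = 0.00881982
  L_3 = 0.75·(1−0.75)^4 = 0.75·0.00390625 = 0.00292969
0.00998598 / 0.00114258 ≈ 8.740

8.740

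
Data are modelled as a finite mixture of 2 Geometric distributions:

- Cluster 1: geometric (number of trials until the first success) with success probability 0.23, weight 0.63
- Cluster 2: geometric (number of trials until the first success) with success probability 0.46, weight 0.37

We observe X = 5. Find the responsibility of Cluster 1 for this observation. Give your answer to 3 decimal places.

0.779

P(component k | x) = π_k·f_k(x) / marginal(x), where marginal(x) = Σ_j π_j·f_j(x).
Component likelihoods at x = 5:
  p_1 = 0.23·(1−0.23)^4 = 0.23·0.35153 = 0.080852
  p_2 = 0.46·(1−0.46)^4 = 0.46·0.0850306 = 0.0391141
Multiply by the mixture weights:
  π_1·p_1 = 0.63 × 0.080852 = 0.0509368
  π_2·p_2 = 0.37 × 0.0391141 = 0.0144722
Normaliser: 0.0509368 + 0.0144722 = 0.065409
So the posterior for Cluster 1 is 0.0509368 / 0.065409 ≈ 0.779.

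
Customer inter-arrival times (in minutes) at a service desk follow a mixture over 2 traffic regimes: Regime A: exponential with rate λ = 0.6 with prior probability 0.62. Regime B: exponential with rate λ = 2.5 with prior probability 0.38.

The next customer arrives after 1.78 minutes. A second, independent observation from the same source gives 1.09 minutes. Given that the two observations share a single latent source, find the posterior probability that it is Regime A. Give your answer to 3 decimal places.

0.956

Posterior ∝ prior × likelihood, so P(k | x) ∝ π_k f_k(x); normalise over all components.
Since both observations come from the same component, the likelihood for component k is f_k(x₁)·f_k(x₂).
  L_A = [0.6·e^(−0.6·1.78) = 0.6·e^(−1.0680) = 0.206217] × [0.311977] = 0.064335
  L_B = [2.5·e^(−2.5·1.78) = 2.5·e^(−4.4500) = 0.0291964] × [0.163866] = 0.00478429
Unnormalised posteriors:
  π_A·L_A = 0.62 × 0.064335 = 0.0398877
  π_B·L_B = 0.38 × 0.00478429 = 0.00181803
Marginal: 0.0398877 + 0.00181803 = 0.0417057
P(Regime A | data) ≈ 0.956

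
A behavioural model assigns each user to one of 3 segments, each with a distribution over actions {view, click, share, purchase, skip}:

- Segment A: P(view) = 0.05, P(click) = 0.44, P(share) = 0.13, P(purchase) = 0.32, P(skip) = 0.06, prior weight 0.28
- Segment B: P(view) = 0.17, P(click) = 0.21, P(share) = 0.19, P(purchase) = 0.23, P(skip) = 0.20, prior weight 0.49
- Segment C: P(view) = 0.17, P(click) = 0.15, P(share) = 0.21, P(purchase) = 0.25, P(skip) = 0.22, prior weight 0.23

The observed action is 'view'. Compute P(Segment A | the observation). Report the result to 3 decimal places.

P(component k | x) = π_k·f_k(x) / marginal(x), where marginal(x) = Σ_j π_j·f_j(x).
Categorical probabilities:
  f_A = 0.05
  f_B = 0.17
  f_C = 0.17
Unnormalised posteriors:
  π_A·f_A = 0.28 × 0.05 = 0.014
  π_B·f_B = 0.49 × 0.17 = 0.0833
  π_C·f_C = 0.23 × 0.17 = 0.0391
Marginal: 0.014 + 0.0833 + 0.0391 = 0.1364
Responsibility of Segment A: 0.014 / 0.1364 ≈ 0.103

0.103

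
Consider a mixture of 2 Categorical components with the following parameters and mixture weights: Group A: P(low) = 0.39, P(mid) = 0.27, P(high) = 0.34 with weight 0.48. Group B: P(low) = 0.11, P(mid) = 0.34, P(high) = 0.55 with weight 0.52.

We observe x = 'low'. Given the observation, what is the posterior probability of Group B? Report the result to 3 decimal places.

0.234

Apply Bayes' rule: the posterior for each component is proportional to its prior times its likelihood at x.
Component likelihoods at x = 'low':
  L_A = P(low | comp) = 0.39
  L_B = P(low | comp) = 0.11
Weight by the priors:
  w_A·L_A = 0.48 × 0.39 = 0.1872
  w_B·L_B = 0.52 × 0.11 = 0.0572
Normaliser: 0.1872 + 0.0572 = 0.2444
Responsibility of Group B: 0.0572 / 0.2444 ≈ 0.234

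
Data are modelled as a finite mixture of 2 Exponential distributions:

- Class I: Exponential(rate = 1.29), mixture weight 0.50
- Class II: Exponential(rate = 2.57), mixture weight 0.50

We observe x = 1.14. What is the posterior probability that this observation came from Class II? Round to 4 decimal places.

P(component k | x) = P(Z=k)·f_k(x) / marginal(x), where marginal(x) = Σ_j P(Z=j)·f_j(x).
Exponential densities:
  L_I = 1.29·e^(−1.29·1.14) = 1.29·e^(−1.4706) = 0.296426
  L_II = 2.57·e^(−2.57·1.14) = 2.57·e^(−2.9298) = 0.137258
Unnormalised posteriors:
  P(Z=I)·L_I = 0.50 × 0.296426 = 0.148213
  P(Z=II)·L_II = 0.50 × 0.137258 = 0.0686289
Normaliser: 0.148213 + 0.0686289 = 0.216842
Responsibility of Class II: 0.0686289 / 0.216842 ≈ 0.3165

0.3165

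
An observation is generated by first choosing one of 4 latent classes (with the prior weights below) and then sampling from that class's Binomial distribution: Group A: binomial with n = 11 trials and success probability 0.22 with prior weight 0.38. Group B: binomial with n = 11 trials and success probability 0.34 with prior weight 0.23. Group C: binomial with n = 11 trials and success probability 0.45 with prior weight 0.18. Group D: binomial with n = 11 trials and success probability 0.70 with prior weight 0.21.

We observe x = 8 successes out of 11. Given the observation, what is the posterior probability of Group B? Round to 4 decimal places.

0.0303

Apply Bayes' rule: the posterior for each component is proportional to its prior times its likelihood at x.
Component likelihoods at x = 8 successes out of 11:
  p_A = C(11,8)·0.22^8·0.78^3 = 165·5.48759e-06·0.474552 = 0.000429684
  p_B = C(11,8)·0.34^8·0.66^3 = 165·0.000178579·0.287496 = 0.00847124
  p_C = C(11,8)·0.45^8·0.55^3 = 165·0.00168151·0.166375 = 0.0461607
  p_D = C(11,8)·0.70^8·0.30^3 = 165·0.057648·0.027 = 0.256822
Multiply by the mixture weights:
  π_A·p_A = 0.38 × 0.000429684 = 0.00016328
  π_B·p_B = 0.23 × 0.00847124 = 0.00194839
  π_C·p_C = 0.18 × 0.0461607 = 0.00830892
  π_D·p_D = 0.21 × 0.256822 = 0.0539326
Denominator: 0.00016328 + 0.00194839 + 0.00830892 + 0.0539326 = 0.0643532
P(Group B | data) = 0.00194839 / 0.0643532 ≈ 0.0303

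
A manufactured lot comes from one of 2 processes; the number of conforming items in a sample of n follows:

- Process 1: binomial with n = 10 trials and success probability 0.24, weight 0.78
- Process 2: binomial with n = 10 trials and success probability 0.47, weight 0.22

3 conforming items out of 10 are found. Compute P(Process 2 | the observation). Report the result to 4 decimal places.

0.1452

Apply Bayes' rule: the posterior for each component is proportional to its prior times its likelihood at x.
Binomial probabilities:
  L_1 = C(10,3)·0.24^3·0.76^7 = 120·0.013824·0.146452 = 0.242946
  L_2 = C(10,3)·0.47^3·0.53^7 = 120·0.103823·0.0117471 = 0.146354
Weight by the priors:
  π_1·L_1 = 0.78 × 0.242946 = 0.189498
  π_2·L_2 = 0.22 × 0.146354 = 0.032198
Marginal: 0.189498 + 0.032198 = 0.221696
P(Process 2 | data) = 0.032198 / 0.221696 ≈ 0.1452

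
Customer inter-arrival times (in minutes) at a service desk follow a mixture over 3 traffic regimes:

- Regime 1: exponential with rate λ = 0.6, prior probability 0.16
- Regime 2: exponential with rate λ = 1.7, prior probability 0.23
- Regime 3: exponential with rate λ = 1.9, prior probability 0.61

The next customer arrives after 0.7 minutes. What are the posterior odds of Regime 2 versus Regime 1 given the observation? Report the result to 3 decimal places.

1.886

Only the two components matter; the odds are (w_i f_i(x)) / (w_j f_j(x)).
Evaluate each component's likelihood at the observed value:
  p_1 = 0.6·e^(−0.6·0.7) = 0.6·e^(−0.4200) = 0.394228
  p_2 = 1.7·e^(−1.7·0.7) = 1.7·e^(−1.1900) = 0.517176
  p_3 = 1.9·e^(−1.9·0.7) = 1.9·e^(−1.3300) = 0.502507
Odds = (0.23/0.16) × (0.517176/0.394228) = 1.4375 × 1.31187 ≈ 1.886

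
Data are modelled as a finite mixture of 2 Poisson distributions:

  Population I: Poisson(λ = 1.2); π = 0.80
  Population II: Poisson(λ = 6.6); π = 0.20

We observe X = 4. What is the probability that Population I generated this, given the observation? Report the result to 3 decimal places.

P(component k | x) = P(Z=k)·f_k(x) / marginal(x), where marginal(x) = Σ_j P(Z=j)·f_j(x).
Component likelihoods at x = 4:
  p_I = e^(−1.2)·1.2^4/4! = 0.0260232
  p_II = e^(−6.6)·6.6^4/4! = 0.107553
Multiply by the mixture weights:
  P(Z=I)·p_I = 0.80 × 0.0260232 = 0.0208185
  P(Z=II)·p_II = 0.20 × 0.107553 = 0.0215105
Marginal: 0.0208185 + 0.0215105 = 0.0423291
So the posterior for Population I is 0.0208185 / 0.0423291 ≈ 0.492.

0.492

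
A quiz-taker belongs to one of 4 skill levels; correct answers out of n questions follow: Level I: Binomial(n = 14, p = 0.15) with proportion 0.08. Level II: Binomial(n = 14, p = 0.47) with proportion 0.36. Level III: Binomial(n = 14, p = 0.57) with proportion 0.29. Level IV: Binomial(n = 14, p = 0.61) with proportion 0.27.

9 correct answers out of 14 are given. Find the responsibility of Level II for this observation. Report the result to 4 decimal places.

0.2327

Apply Bayes' rule: the posterior for each component is proportional to its prior times its likelihood at x.
Evaluate each component's likelihood at the observed value:
  L_I = C(14,9)·0.15^9·0.85^5 = 2002·3.84434e-08·0.443705 = 3.41492e-05
  L_II = C(14,9)·0.47^9·0.53^5 = 2002·0.00111913·0.0418195 = 0.0936967
  L_III = C(14,9)·0.57^9·0.43^5 = 2002·0.00635146·0.0147008 = 0.18693
  L_IV = C(14,9)·0.61^9·0.39^5 = 2002·0.0116941·0.00902242 = 0.21123
Weight by the priors:
  π_I·L_I = 0.08 × 3.41492e-05 = 2.73193e-06
  π_II·L_II = 0.36 × 0.0936967 = 0.0337308
  π_III·L_III = 0.29 × 0.18693 = 0.0542098
  π_IV·L_IV = 0.27 × 0.21123 = 0.0570321
Marginal: 2.73193e-06 + 0.0337308 + 0.0542098 + 0.0570321 = 0.144975
P(Level II | the observation) = 0.0337308 / 0.144975 ≈ 0.2327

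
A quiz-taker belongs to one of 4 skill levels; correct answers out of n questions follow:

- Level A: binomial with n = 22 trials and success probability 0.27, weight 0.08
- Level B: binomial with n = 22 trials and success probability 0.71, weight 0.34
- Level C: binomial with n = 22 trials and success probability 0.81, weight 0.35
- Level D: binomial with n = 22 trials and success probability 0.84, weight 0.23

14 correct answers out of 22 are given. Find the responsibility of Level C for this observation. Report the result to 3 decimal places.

P(component k | x) = P(Z=k)·f_k(x) / marginal(x), where marginal(x) = Σ_j P(Z=j)·f_j(x).
Binomial probabilities:
  p_A = C(22,14)·0.27^14·0.73^8 = 319770·1.09419e-08·0.080646 = 0.000282172
  p_B = C(22,14)·0.71^14·0.29^8 = 319770·0.00827212·5.00246e-05 = 0.132324
  p_C = C(22,14)·0.81^14·0.19^8 = 319770·0.0523348·1.69836e-06 = 0.0284221
  p_D = C(22,14)·0.84^14·0.16^8 = 319770·0.0870783·4.29497e-07 = 0.0119594
Weight by the priors:
  P(Z=A)·p_A = 0.08 × 0.000282172 = 2.25737e-05
  P(Z=B)·p_B = 0.34 × 0.132324 = 0.0449902
  P(Z=C)·p_C = 0.35 × 0.0284221 = 0.00994775
  P(Z=D)·p_D = 0.23 × 0.0119594 = 0.00275065
Marginal: 2.25737e-05 + 0.0449902 + 0.00994775 + 0.00275065 = 0.0577111
P(Level C | x) ≈ 0.172

0.172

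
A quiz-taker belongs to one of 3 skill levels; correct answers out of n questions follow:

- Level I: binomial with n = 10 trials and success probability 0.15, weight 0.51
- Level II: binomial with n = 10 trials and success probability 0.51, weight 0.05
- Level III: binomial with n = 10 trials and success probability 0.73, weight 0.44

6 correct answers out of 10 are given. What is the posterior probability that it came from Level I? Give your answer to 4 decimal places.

0.0074

P(component k | x) = π_k·f_k(x) / marginal(x), where marginal(x) = Σ_j π_j·f_j(x).
Evaluate each component's likelihood at the observed value:
  f_I = C(10,6)·0.15^6·0.85^4 = 210·1.13906e-05·0.522006 = 0.00124866
  f_II = C(10,6)·0.51^6·0.49^4 = 210·0.0175963·0.057648 = 0.213022
  f_III = C(10,6)·0.73^6·0.27^4 = 210·0.151334·0.00531441 = 0.168893
Multiply by the mixture weights:
  π_I·f_I = 0.51 × 0.00124866 = 0.000636814
  π_II·f_II = 0.05 × 0.213022 = 0.0106511
  π_III·f_III = 0.44 × 0.168893 = 0.0743129
Evidence: 0.000636814 + 0.0106511 + 0.0743129 = 0.0856008
So the posterior for Level I is 0.000636814 / 0.0856008 ≈ 0.0074.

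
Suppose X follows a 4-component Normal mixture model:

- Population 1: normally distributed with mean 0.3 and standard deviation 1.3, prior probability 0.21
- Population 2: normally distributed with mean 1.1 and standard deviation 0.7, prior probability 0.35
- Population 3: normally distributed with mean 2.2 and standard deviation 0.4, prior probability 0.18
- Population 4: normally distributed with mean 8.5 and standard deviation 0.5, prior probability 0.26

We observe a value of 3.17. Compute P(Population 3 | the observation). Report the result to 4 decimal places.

The responsibility of component k is π_k f_k(x) divided by Σ_j π_j f_j(x).
Evaluate each component's likelihood at the observed value:
  p_1 = (1/(1.3·√(2π)))·exp(−(3.17−0.3)²/(2·1.3²)) = 0.306879·exp(-2.43695) = 0.0268294
  p_2 = (1/(0.7·√(2π)))·exp(−(3.17−1.1)²/(2·0.7²)) = 0.569918·exp(-4.37235) = 0.00719326
  p_3 = (1/(0.4·√(2π)))·exp(−(3.17−2.2)²/(2·0.4²)) = 0.997356·exp(-2.94031) = 0.0527095
  p_4 = (1/(0.5·√(2π)))·exp(−(3.17−8.5)²/(2·0.5²)) = 0.797885·exp(-56.81780) = 1.68377e-25
Weight by the priors:
  π_1·p_1 = 0.21 × 0.0268294 = 0.00563418
  π_2·p_2 = 0.35 × 0.00719326 = 0.00251764
  π_3·p_3 = 0.18 × 0.0527095 = 0.0094877
  π_4·p_4 = 0.26 × 1.68377e-25 = 4.3778e-26
Sum: 0.00563418 + 0.00251764 + 0.0094877 + 4.3778e-26 = 0.0176395
Responsibility of Population 3: 0.0094877 / 0.0176395 ≈ 0.5379

0.5379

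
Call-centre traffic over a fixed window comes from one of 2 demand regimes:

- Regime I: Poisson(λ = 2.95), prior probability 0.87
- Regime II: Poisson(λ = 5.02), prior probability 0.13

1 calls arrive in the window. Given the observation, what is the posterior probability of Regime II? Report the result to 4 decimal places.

P(component k | x) = π_k·f_k(x) / marginal(x), where marginal(x) = Σ_j π_j·f_j(x).
Poisson probabilities:
  p_I = e^(−2.95)·2.95^1/1! = 0.154402
  p_II = e^(−5.02)·5.02^1/1! = 0.0331547
Unnormalised posteriors:
  π_I·p_I = 0.87 × 0.154402 = 0.13433
  π_II·p_II = 0.13 × 0.0331547 = 0.00431011
Denominator: 0.13433 + 0.00431011 = 0.13864
P(Regime II | the observation) = 0.00431011 / 0.13864 ≈ 0.0311

0.0311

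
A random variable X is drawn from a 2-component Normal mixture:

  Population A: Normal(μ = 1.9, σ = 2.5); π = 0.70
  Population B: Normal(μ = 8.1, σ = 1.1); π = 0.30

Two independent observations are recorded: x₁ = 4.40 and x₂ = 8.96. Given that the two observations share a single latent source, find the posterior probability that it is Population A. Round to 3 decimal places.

0.664

By Bayes' theorem, P(k | x) = P(Z=k) f_k(x) / Σ_j P(Z=j) f_j(x).
Since both observations come from the same component, the likelihood for component k is f_k(x₁)·f_k(x₂).
  L_A = [(1/(2.5·√(2π)))·exp(−(4.40−1.9)²/(2·2.5²)) = 0.159577·exp(-0.50000) = 0.0967883] × [0.00295955] = 0.00028645
  L_B = [(1/(1.1·√(2π)))·exp(−(4.40−8.1)²/(2·1.1²)) = 0.362675·exp(-5.65702) = 0.00126678] × [0.26717] = 0.000338447
Unnormalised posteriors:
  P(Z=A)·L_A = 0.70 × 0.00028645 = 0.000200515
  P(Z=B)·L_B = 0.30 × 0.000338447 = 0.000101534
Normaliser: 0.000200515 + 0.000101534 = 0.000302049
So the posterior for Population A is 0.000200515 / 0.000302049 ≈ 0.664.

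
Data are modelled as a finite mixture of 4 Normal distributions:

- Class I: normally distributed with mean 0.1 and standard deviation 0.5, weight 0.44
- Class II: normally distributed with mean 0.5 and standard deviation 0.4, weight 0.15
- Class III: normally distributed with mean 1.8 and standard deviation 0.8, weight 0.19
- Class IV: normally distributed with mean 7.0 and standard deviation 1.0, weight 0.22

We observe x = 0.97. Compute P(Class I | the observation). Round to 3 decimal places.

The responsibility of component k is w_k f_k(x) divided by Σ_j w_j f_j(x).
Component likelihoods at x = 0.97:
  p_I = (1/(0.5·√(2π)))·exp(−(0.97−0.1)²/(2·0.5²)) = 0.797885·exp(-1.51380) = 0.175592
  p_II = (1/(0.4·√(2π)))·exp(−(0.97−0.5)²/(2·0.4²)) = 0.997356·exp(-0.69031) = 0.500093
  p_III = (1/(0.8·√(2π)))·exp(−(0.97−1.8)²/(2·0.8²)) = 0.498678·exp(-0.53820) = 0.291126
  p_IV = (1/(1.0·√(2π)))·exp(−(0.97−7.0)²/(2·1.0²)) = 0.398942·exp(-18.18045) = 5.07272e-09
Unnormalised posteriors:
  w_I·p_I = 0.44 × 0.175592 = 0.0772605
  w_II·p_II = 0.15 × 0.500093 = 0.075014
  w_III·p_III = 0.19 × 0.291126 = 0.055314
  w_IV·p_IV = 0.22 × 5.07272e-09 = 1.116e-09
Marginal: 0.0772605 + 0.075014 + 0.055314 + 1.116e-09 = 0.207589
Responsibility of Class I: 0.0772605 / 0.207589 ≈ 0.372

0.372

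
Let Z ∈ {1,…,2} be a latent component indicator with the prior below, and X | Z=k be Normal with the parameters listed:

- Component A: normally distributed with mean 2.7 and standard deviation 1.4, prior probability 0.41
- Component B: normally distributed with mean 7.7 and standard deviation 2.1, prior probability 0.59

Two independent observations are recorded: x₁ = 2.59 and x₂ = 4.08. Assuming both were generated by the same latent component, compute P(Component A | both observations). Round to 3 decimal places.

P(component k | x) = w_k·f_k(x) / marginal(x), where marginal(x) = Σ_j w_j·f_j(x).
Since both observations come from the same component, the likelihood for component k is f_k(x₁)·f_k(x₂).
  L_A = [0.284081] × [0.175305] = 0.0498008
  L_B = [0.0098387] × [0.0429965] = 0.00042303
Multiply by the mixture weights:
  w_A·L_A = 0.41 × 0.0498008 = 0.0204183
  w_B·L_B = 0.59 × 0.00042303 = 0.000249588
Sum: 0.0204183 + 0.000249588 = 0.0206679
Responsibility of Component A: 0.0204183 / 0.0206679 ≈ 0.988

0.988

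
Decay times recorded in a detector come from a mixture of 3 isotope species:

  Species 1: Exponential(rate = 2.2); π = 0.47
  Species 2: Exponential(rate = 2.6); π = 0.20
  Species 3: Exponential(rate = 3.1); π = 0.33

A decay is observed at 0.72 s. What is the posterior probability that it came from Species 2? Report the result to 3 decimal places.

0.199

The responsibility of component k is π_k f_k(x) divided by Σ_j π_j f_j(x).
Evaluate each component's likelihood at the observed value:
  L_1 = 2.2·e^(−2.2·0.72) = 2.2·e^(−1.5840) = 0.451336
  L_2 = 2.6·e^(−2.6·0.72) = 2.6·e^(−1.8720) = 0.399921
  L_3 = 3.1·e^(−3.1·0.72) = 3.1·e^(−2.2320) = 0.332672
Unnormalised posteriors:
  π_1·L_1 = 0.47 × 0.451336 = 0.212128
  π_2·L_2 = 0.20 × 0.399921 = 0.0799842
  π_3·L_3 = 0.33 × 0.332672 = 0.109782
Evidence: 0.212128 + 0.0799842 + 0.109782 = 0.401894
Responsibility of Species 2: 0.0799842 / 0.401894 ≈ 0.199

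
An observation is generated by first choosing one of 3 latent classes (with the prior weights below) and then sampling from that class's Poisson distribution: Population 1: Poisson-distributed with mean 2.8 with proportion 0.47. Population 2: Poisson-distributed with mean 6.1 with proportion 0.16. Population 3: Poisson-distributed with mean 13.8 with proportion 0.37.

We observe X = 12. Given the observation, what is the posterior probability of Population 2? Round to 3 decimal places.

0.050

The responsibility of component k is π_k f_k(x) divided by Σ_j π_j f_j(x).
Evaluate each component's likelihood at the observed value:
  f_1 = e^(−2.8)·2.8^12/12! = 2.94805e-05
  f_2 = e^(−6.1)·6.1^12/12! = 0.0124287
  f_3 = e^(−13.8)·13.8^12/12! = 0.101146
Weight by the priors:
  π_1·f_1 = 0.47 × 2.94805e-05 = 1.38558e-05
  π_2·f_2 = 0.16 × 0.0124287 = 0.00198859
  π_3·f_3 = 0.37 × 0.101146 = 0.037424
Marginal: 1.38558e-05 + 0.00198859 + 0.037424 = 0.0394264
Responsibility of Population 2: 0.00198859 / 0.0394264 ≈ 0.050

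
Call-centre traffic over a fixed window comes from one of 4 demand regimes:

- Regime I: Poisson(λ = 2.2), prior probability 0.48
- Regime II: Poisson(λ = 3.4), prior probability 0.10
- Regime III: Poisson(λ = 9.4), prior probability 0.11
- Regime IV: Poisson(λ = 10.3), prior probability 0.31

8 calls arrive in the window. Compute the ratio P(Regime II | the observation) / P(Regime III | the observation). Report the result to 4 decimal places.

0.1074

Posterior odds = (π_i f_i(x)) / (π_j f_j(x)); the normalising sum cancels.
Poisson probabilities:
  p_I = e^(−2.2)·2.2^8/8! = 0.00150804
  p_II = e^(−3.4)·3.4^8/8! = 0.0147812
  p_III = e^(−9.4)·9.4^8/8! = 0.125065
  p_IV = e^(−10.3)·10.3^8/8! = 0.105668
0.00147812 / 0.0137571 ≈ 0.1074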